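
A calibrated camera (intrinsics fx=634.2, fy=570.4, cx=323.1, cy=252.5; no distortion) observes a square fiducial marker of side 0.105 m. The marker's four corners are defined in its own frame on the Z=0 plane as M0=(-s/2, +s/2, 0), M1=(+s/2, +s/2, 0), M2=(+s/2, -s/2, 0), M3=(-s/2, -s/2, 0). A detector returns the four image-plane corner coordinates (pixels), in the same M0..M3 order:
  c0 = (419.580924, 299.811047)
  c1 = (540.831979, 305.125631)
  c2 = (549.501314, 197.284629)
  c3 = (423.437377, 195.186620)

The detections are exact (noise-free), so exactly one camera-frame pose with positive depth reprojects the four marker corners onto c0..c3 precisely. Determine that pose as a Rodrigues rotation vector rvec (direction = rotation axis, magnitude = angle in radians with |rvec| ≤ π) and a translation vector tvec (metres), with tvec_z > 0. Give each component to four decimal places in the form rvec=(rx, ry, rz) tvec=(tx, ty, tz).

rvec=(0.1974, 0.1703, 0.0190) tvec=(0.1389, -0.0021, 0.5535)

Intrinsics K: fx=634.2, fy=570.4, cx=323.1, cy=252.5
Marker side s = 0.105 m; corners in marker frame (Z=0):
  M0 = (-0.0525, +0.0525, 0)
  M1 = (+0.0525, +0.0525, 0)
  M2 = (+0.0525, -0.0525, 0)
  M3 = (-0.0525, -0.0525, 0)
Detected image corners:
  c0 = (419.580924, 299.811047) px
  c1 = (540.831979, 305.125631) px
  c2 = (549.501314, 197.284629) px
  c3 = (423.437377, 195.186620) px
Planar DLT: solve 8×8 A·h = b for H (H[2,2]=1):
  H  [+1031.89007 +112.51475 +482.30317]
  H  [-39.41327 +1100.12890 +250.31391]
  H  [-0.30077 +0.35544 +1.00000]
B = K⁻¹H; ‖b₁‖=1.806666, ‖b₂‖=1.806666; λ = 2/(‖b₁‖+‖b₂‖) = 0.553506, sign → tz>0 ⇒ λ=+0.553506
r₁ = λ·B[:,0] = (+0.98541,+0.03545,-0.16648); r₂ = λ·B[:,1] = (-0.00203,+0.98045,+0.19674)
r₃ = r₁×r₂ = (+0.17020,-0.19353,+0.96622); SVD([r₁ r₂ r₃]) → R = UVᵀ:
  R  [+0.98541 -0.00203 +0.17020]
  R  [+0.03545 +0.98045 -0.19353]
  R  [-0.16648 +0.19674 +0.96622]
t = (+0.13895, -0.00212, +0.55351) m
tr R = 2.932080; θ = arccos((tr R − 1)/2) = 0.261357 rad = 14.975°
axis k = ((R−Rᵀ)₃₂, (R−Rᵀ)₁₃, (R−Rᵀ)₂₁) / (2 sinθ) = (+0.755192, +0.651479, +0.072528)
rvec = θ·k = (+0.197375, +0.170269, +0.018956)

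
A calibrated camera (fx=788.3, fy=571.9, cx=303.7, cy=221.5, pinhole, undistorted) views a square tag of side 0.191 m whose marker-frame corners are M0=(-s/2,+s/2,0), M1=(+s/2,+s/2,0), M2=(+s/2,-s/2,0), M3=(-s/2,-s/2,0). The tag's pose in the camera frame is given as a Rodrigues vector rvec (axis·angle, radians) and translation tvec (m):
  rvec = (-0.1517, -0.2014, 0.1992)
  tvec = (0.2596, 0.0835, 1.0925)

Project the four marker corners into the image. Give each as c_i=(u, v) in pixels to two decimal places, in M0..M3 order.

c0=(415.85, 305.69) c1=(544.44, 324.07) c2=(561.69, 227.14) c3=(437.46, 206.21)

Intrinsics K: fx=788.3, fy=571.9, cx=303.7, cy=221.5
Marker side s = 0.191 m; corners in marker frame (Z=0):
  M0 = (-0.0955, +0.0955, 0)
  M1 = (+0.0955, +0.0955, 0)
  M2 = (+0.0955, -0.0955, 0)
  M3 = (-0.0955, -0.0955, 0)
rvec = (-0.1517, -0.2014, 0.1992), |rvec| = θ = 0.32133 rad = 18.411°
Rodrigues: sinθ=0.31583, 1−cosθ=0.05119; R = I + sinθ·[k]× + (1−cosθ)·[k]×²:
    [+0.96022 -0.18064 -0.21293]
    [+0.21093 +0.96892 +0.12922]
    [+0.18297 -0.16899 +0.96849]
t = (0.2596, 0.0835, 1.0925) m
M0: Pc = R·M0+t = (+0.15065, +0.15589, +1.05889); u = 788.3·(+0.15065)/1.05889 + 303.7 = 415.8509, v = 571.9·(+0.15589)/1.05889 + 221.5 = 305.6942
M1: Pc = R·M1+t = (+0.33405, +0.19618, +1.09384); u = 788.3·(+0.33405)/1.09384 + 303.7 = 544.4414, v = 571.9·(+0.19618)/1.09384 + 221.5 = 324.0687
M2: Pc = R·M2+t = (+0.36855, +0.01111, +1.12611); u = 788.3·(+0.36855)/1.12611 + 303.7 = 561.6939, v = 571.9·(+0.01111)/1.12611 + 221.5 = 227.1434
M3: Pc = R·M3+t = (+0.18515, -0.02918, +1.09116); u = 788.3·(+0.18515)/1.09116 + 303.7 = 437.4598, v = 571.9·(-0.02918)/1.09116 + 221.5 = 206.2081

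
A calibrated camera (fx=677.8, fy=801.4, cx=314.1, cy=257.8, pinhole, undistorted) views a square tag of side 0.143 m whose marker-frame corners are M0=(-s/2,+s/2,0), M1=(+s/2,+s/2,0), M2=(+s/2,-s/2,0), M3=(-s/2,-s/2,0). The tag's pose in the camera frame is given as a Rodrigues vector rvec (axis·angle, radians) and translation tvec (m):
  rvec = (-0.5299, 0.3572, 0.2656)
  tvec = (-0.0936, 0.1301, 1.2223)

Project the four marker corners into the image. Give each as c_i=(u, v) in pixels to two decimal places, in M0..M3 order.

Intrinsics K: fx=677.8, fy=801.4, cx=314.1, cy=257.8
Marker side s = 0.143 m; corners in marker frame (Z=0):
  M0 = (-0.0715, +0.0715, 0)
  M1 = (+0.0715, +0.0715, 0)
  M2 = (+0.0715, -0.0715, 0)
  M3 = (-0.0715, -0.0715, 0)
rvec = (-0.5299, 0.3572, 0.2656), |rvec| = θ = 0.69205 rad = 39.651°
Rodrigues: sinθ=0.63811, 1−cosθ=0.23006; R = I + sinθ·[k]× + (1−cosθ)·[k]×²:
    [+0.90482 -0.33582 +0.26176]
    [+0.15398 +0.83123 +0.53418]
    [-0.39697 -0.44303 +0.80383]
t = (-0.0936, 0.1301, 1.2223) m
M0: Pc = R·M0+t = (-0.18231, +0.17852, +1.21901); u = 677.8·(-0.18231)/1.21901 + 314.1 = 212.7329, v = 801.4·(+0.17852)/1.21901 + 257.8 = 375.1651
M1: Pc = R·M1+t = (-0.05292, +0.20054, +1.16224); u = 677.8·(-0.05292)/1.16224 + 314.1 = 283.2399, v = 801.4·(+0.20054)/1.16224 + 257.8 = 396.0802
M2: Pc = R·M2+t = (-0.00489, +0.08168, +1.22559); u = 677.8·(-0.00489)/1.22559 + 314.1 = 311.3936, v = 801.4·(+0.08168)/1.22559 + 257.8 = 311.2072
M3: Pc = R·M3+t = (-0.13428, +0.05966, +1.28236); u = 677.8·(-0.13428)/1.28236 + 314.1 = 243.1236, v = 801.4·(+0.05966)/1.28236 + 257.8 = 295.0824

c0=(212.73, 375.17) c1=(283.24, 396.08) c2=(311.39, 311.21) c3=(243.12, 295.08)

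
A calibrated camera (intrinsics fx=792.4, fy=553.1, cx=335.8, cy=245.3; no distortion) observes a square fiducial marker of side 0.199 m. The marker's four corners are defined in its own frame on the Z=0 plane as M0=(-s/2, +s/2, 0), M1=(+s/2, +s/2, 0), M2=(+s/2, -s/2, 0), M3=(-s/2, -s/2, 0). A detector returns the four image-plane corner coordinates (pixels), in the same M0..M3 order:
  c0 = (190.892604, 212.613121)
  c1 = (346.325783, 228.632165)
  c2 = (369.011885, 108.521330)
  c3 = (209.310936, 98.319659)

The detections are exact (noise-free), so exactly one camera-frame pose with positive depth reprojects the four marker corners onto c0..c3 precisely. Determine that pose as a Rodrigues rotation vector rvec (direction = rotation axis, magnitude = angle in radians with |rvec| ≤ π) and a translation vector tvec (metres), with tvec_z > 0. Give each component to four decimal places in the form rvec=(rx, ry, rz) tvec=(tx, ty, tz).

rvec=(0.0794, 0.2549, 0.1414) tvec=(-0.0701, -0.1410, 0.9411)

Intrinsics K: fx=792.4, fy=553.1, cx=335.8, cy=245.3
Marker side s = 0.199 m; corners in marker frame (Z=0):
  M0 = (-0.0995, +0.0995, 0)
  M1 = (+0.0995, +0.0995, 0)
  M2 = (+0.0995, -0.0995, 0)
  M3 = (-0.0995, -0.0995, 0)
Detected image corners:
  c0 = (190.892604, 212.613121) px
  c1 = (346.325783, 228.632165) px
  c2 = (369.011885, 108.521330) px
  c3 = (209.310936, 98.319659) px
Planar DLT: solve 8×8 A·h = b for H (H[2,2]=1):
  H  [+718.94001 -74.52927 +276.73618]
  H  [+23.76742 +605.11607 +162.44667]
  H  [-0.26084 +0.10208 +1.00000]
B = K⁻¹H; ‖b₁‖=1.062636, ‖b₂‖=1.062636; λ = 2/(‖b₁‖+‖b₂‖) = 0.941056, sign → tz>0 ⇒ λ=+0.941056
r₁ = λ·B[:,0] = (+0.95784,+0.14930,-0.24547); r₂ = λ·B[:,1] = (-0.12922,+0.98695,+0.09607)
r₃ = r₁×r₂ = (+0.25661,-0.06030,+0.96463); SVD([r₁ r₂ r₃]) → R = UVᵀ:
  R  [+0.95784 -0.12922 +0.25661]
  R  [+0.14930 +0.98695 -0.06030]
  R  [-0.24547 +0.09607 +0.96463]
t = (-0.07014, -0.14097, +0.94106) m
tr R = 2.909422; θ = arccos((tr R − 1)/2) = 0.302109 rad = 17.310°
axis k = ((R−Rᵀ)₃₂, (R−Rᵀ)₁₃, (R−Rᵀ)₂₁) / (2 sinθ) = (+0.262767, +0.843728, +0.468056)
rvec = θ·k = (+0.079384, +0.254898, +0.141404)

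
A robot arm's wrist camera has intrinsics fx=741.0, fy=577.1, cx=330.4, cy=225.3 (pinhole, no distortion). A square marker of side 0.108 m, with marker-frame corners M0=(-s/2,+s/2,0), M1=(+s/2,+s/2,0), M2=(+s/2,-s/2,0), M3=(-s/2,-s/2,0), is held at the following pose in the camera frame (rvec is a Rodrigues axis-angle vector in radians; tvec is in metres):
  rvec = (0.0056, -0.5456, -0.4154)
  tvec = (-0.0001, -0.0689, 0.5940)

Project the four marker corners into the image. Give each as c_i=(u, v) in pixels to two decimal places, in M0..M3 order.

c0=(302.91, 226.72) c1=(404.02, 188.34) c2=(355.77, 94.66) c3=(247.76, 124.82)

Intrinsics K: fx=741.0, fy=577.1, cx=330.4, cy=225.3
Marker side s = 0.108 m; corners in marker frame (Z=0):
  M0 = (-0.0540, +0.0540, 0)
  M1 = (+0.0540, +0.0540, 0)
  M2 = (+0.0540, -0.0540, 0)
  M3 = (-0.0540, -0.0540, 0)
rvec = (0.0056, -0.5456, -0.4154), |rvec| = θ = 0.68576 rad = 39.291°
Rodrigues: sinθ=0.63326, 1−cosθ=0.22606; R = I + sinθ·[k]× + (1−cosθ)·[k]×²:
    [+0.77395 +0.38213 -0.50495]
    [-0.38507 +0.91703 +0.10378]
    [+0.50271 +0.11412 +0.85689]
t = (-0.0001, -0.0689, 0.5940) m
M0: Pc = R·M0+t = (-0.02126, +0.00141, +0.57302); u = 741.0·(-0.02126)/0.57302 + 330.4 = 302.9095, v = 577.1·(+0.00141)/0.57302 + 225.3 = 226.7236
M1: Pc = R·M1+t = (+0.06233, -0.04017, +0.62731); u = 741.0·(+0.06233)/0.62731 + 330.4 = 404.0246, v = 577.1·(-0.04017)/0.62731 + 225.3 = 188.3417
M2: Pc = R·M2+t = (+0.02106, -0.13921, +0.61498); u = 741.0·(+0.02106)/0.61498 + 330.4 = 355.7735, v = 577.1·(-0.13921)/0.61498 + 225.3 = 94.6622
M3: Pc = R·M3+t = (-0.06253, -0.09763, +0.56069); u = 741.0·(-0.06253)/0.56069 + 330.4 = 247.7634, v = 577.1·(-0.09763)/0.56069 + 225.3 = 124.8167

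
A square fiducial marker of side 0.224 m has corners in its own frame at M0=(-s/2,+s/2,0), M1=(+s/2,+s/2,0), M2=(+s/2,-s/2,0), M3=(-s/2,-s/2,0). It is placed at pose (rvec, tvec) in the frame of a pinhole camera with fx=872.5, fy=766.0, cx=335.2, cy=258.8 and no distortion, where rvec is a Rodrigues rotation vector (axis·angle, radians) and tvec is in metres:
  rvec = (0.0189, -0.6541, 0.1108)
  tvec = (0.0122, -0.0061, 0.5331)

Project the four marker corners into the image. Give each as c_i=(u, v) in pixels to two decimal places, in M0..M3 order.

Intrinsics K: fx=872.5, fy=766.0, cx=335.2, cy=258.8
Marker side s = 0.224 m; corners in marker frame (Z=0):
  M0 = (-0.1120, +0.1120, 0)
  M1 = (+0.1120, +0.1120, 0)
  M2 = (+0.1120, -0.1120, 0)
  M3 = (-0.1120, -0.1120, 0)
rvec = (0.0189, -0.6541, 0.1108), |rvec| = θ = 0.66369 rad = 38.026°
Rodrigues: sinθ=0.61603, 1−cosθ=0.21227; R = I + sinθ·[k]× + (1−cosθ)·[k]×²:
    [+0.78790 -0.10880 -0.60612]
    [+0.09689 +0.99391 -0.05247]
    [+0.60814 -0.01738 +0.79364]
t = (0.0122, -0.0061, 0.5331) m
M0: Pc = R·M0+t = (-0.08823, +0.09437, +0.46304); u = 872.5·(-0.08823)/0.46304 + 335.2 = 168.9495, v = 766.0·(+0.09437)/0.46304 + 258.8 = 414.9092
M1: Pc = R·M1+t = (+0.08826, +0.11607, +0.59926); u = 872.5·(+0.08826)/0.59926 + 335.2 = 463.7008, v = 766.0·(+0.11607)/0.59926 + 258.8 = 407.1637
M2: Pc = R·M2+t = (+0.11263, -0.10657, +0.60316); u = 872.5·(+0.11263)/0.60316 + 335.2 = 498.1256, v = 766.0·(-0.10657)/0.60316 + 258.8 = 123.4619
M3: Pc = R·M3+t = (-0.06386, -0.12827, +0.46694); u = 872.5·(-0.06386)/0.46694 + 335.2 = 215.8754, v = 766.0·(-0.12827)/0.46694 + 258.8 = 48.3765

c0=(168.95, 414.91) c1=(463.70, 407.16) c2=(498.13, 123.46) c3=(215.88, 48.38)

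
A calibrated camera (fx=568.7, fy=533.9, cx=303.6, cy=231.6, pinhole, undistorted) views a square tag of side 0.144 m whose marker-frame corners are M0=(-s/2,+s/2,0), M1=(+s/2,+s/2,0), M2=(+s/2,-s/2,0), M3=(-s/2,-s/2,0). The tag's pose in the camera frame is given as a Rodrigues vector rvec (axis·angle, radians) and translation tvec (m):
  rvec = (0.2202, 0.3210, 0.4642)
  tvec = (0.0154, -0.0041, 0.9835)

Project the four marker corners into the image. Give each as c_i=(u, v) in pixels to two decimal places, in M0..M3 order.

Intrinsics K: fx=568.7, fy=533.9, cx=303.6, cy=231.6
Marker side s = 0.144 m; corners in marker frame (Z=0):
  M0 = (-0.0720, +0.0720, 0)
  M1 = (+0.0720, +0.0720, 0)
  M2 = (+0.0720, -0.0720, 0)
  M3 = (-0.0720, -0.0720, 0)
rvec = (0.2202, 0.3210, 0.4642), |rvec| = θ = 0.60581 rad = 34.711°
Rodrigues: sinθ=0.56943, 1−cosθ=0.17796; R = I + sinθ·[k]× + (1−cosθ)·[k]×²:
    [+0.84555 -0.40205 +0.35129]
    [+0.47060 +0.87200 -0.13472]
    [-0.25216 +0.27923 +0.92652]
t = (0.0154, -0.0041, 0.9835) m
M0: Pc = R·M0+t = (-0.07443, +0.02480, +1.02176); u = 568.7·(-0.07443)/1.02176 + 303.6 = 262.1747, v = 533.9·(+0.02480)/1.02176 + 231.6 = 244.5594
M1: Pc = R·M1+t = (+0.04733, +0.09257, +0.98545); u = 568.7·(+0.04733)/0.98545 + 303.6 = 330.9153, v = 533.9·(+0.09257)/0.98545 + 231.6 = 281.7513
M2: Pc = R·M2+t = (+0.10523, -0.03300, +0.94524); u = 568.7·(+0.10523)/0.94524 + 303.6 = 366.9094, v = 533.9·(-0.03300)/0.94524 + 231.6 = 212.9599
M3: Pc = R·M3+t = (-0.01653, -0.10077, +0.98155); u = 568.7·(-0.01653)/0.98155 + 303.6 = 294.0214, v = 533.9·(-0.10077)/0.98155 + 231.6 = 176.7892

c0=(262.17, 244.56) c1=(330.92, 281.75) c2=(366.91, 212.96) c3=(294.02, 176.79)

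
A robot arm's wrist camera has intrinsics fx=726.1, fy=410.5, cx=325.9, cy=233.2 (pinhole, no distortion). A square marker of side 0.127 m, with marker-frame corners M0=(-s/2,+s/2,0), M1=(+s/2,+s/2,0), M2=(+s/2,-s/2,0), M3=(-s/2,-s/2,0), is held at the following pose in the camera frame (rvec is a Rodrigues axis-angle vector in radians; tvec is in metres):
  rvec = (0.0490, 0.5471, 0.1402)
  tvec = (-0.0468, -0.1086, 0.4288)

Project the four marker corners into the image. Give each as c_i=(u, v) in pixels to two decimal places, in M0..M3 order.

Intrinsics K: fx=726.1, fy=410.5, cx=325.9, cy=233.2
Marker side s = 0.127 m; corners in marker frame (Z=0):
  M0 = (-0.0635, +0.0635, 0)
  M1 = (+0.0635, +0.0635, 0)
  M2 = (+0.0635, -0.0635, 0)
  M3 = (-0.0635, -0.0635, 0)
rvec = (0.0490, 0.5471, 0.1402), |rvec| = θ = 0.56690 rad = 32.481°
Rodrigues: sinθ=0.53702, 1−cosθ=0.15643; R = I + sinθ·[k]× + (1−cosθ)·[k]×²:
    [+0.84474 -0.11976 +0.52161]
    [+0.14586 +0.98926 -0.00908]
    [-0.51492 +0.08375 +0.85314]
t = (-0.0468, -0.1086, 0.4288) m
M0: Pc = R·M0+t = (-0.10805, -0.05504, +0.46682); u = 726.1·(-0.10805)/0.46682 + 325.9 = 157.8422, v = 410.5·(-0.05504)/0.46682 + 233.2 = 184.7966
M1: Pc = R·M1+t = (-0.00076, -0.03652, +0.40142); u = 726.1·(-0.00076)/0.40142 + 325.9 = 324.5181, v = 410.5·(-0.03652)/0.40142 + 233.2 = 195.8543
M2: Pc = R·M2+t = (+0.01445, -0.16216, +0.39078); u = 726.1·(+0.01445)/0.39078 + 325.9 = 352.7410, v = 410.5·(-0.16216)/0.39078 + 233.2 = 62.8628
M3: Pc = R·M3+t = (-0.09284, -0.18068, +0.45618); u = 726.1·(-0.09284)/0.45618 + 325.9 = 178.1329, v = 410.5·(-0.18068)/0.45618 + 233.2 = 70.6120

c0=(157.84, 184.80) c1=(324.52, 195.85) c2=(352.74, 62.86) c3=(178.13, 70.61)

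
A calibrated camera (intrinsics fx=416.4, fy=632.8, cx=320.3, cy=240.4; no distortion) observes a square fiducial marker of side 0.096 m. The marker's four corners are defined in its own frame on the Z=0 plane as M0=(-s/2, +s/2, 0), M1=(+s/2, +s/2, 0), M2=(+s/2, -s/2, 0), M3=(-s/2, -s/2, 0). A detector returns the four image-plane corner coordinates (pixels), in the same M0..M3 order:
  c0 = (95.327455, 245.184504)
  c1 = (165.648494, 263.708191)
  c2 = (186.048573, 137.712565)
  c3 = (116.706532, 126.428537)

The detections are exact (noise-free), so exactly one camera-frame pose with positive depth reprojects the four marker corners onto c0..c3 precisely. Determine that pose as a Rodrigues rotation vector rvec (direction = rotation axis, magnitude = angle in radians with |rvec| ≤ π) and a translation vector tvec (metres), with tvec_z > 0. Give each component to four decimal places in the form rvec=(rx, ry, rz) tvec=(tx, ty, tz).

Intrinsics K: fx=416.4, fy=632.8, cx=320.3, cy=240.4
Marker side s = 0.096 m; corners in marker frame (Z=0):
  M0 = (-0.0480, +0.0480, 0)
  M1 = (+0.0480, +0.0480, 0)
  M2 = (+0.0480, -0.0480, 0)
  M3 = (-0.0480, -0.0480, 0)
Detected image corners:
  c0 = (95.327455, 245.184504) px
  c1 = (165.648494, 263.708191) px
  c2 = (186.048573, 137.712565) px
  c3 = (116.706532, 126.428537) px
Planar DLT: solve 8×8 A·h = b for H (H[2,2]=1):
  H  [+645.95643 -262.66575 +140.12485]
  H  [+43.08023 +1212.09846 +192.11569]
  H  [-0.57742 -0.31877 +1.00000]
B = K⁻¹H; ‖b₁‖=2.097104, ‖b₂‖=2.097104; λ = 2/(‖b₁‖+‖b₂‖) = 0.476848, sign → tz>0 ⇒ λ=+0.476848
r₁ = λ·B[:,0] = (+0.95153,+0.13707,-0.27534); r₂ = λ·B[:,1] = (-0.18387,+0.97113,-0.15200)
r₃ = r₁×r₂ = (+0.24656,+0.19526,+0.94925); SVD([r₁ r₂ r₃]) → R = UVᵀ:
  R  [+0.95153 -0.18387 +0.24656]
  R  [+0.13707 +0.97113 +0.19526]
  R  [-0.27534 -0.15200 +0.94925]
t = (-0.20633, -0.03638, +0.47685) m
tr R = 2.871904; θ = arccos((tr R − 1)/2) = 0.359843 rad = 20.617°
axis k = ((R−Rᵀ)₃₂, (R−Rᵀ)₁₃, (R−Rᵀ)₂₁) / (2 sinθ) = (-0.493098, +0.741066, +0.455715)
rvec = θ·k = (-0.177438, +0.266667, +0.163986)

rvec=(-0.1774, 0.2667, 0.1640) tvec=(-0.2063, -0.0364, 0.4768)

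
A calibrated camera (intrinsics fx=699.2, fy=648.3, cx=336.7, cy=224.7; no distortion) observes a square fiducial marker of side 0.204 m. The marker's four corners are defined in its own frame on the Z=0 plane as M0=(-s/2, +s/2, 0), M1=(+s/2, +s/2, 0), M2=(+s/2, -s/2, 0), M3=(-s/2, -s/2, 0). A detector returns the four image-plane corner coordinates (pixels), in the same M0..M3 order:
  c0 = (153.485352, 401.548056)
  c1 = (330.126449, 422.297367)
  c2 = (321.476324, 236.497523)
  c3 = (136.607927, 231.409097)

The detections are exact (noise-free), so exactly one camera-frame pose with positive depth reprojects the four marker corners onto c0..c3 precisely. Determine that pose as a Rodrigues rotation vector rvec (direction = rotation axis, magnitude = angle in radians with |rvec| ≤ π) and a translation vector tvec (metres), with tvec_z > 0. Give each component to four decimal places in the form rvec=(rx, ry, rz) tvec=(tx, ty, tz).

Intrinsics K: fx=699.2, fy=648.3, cx=336.7, cy=224.7
Marker side s = 0.204 m; corners in marker frame (Z=0):
  M0 = (-0.1020, +0.1020, 0)
  M1 = (+0.1020, +0.1020, 0)
  M2 = (+0.1020, -0.1020, 0)
  M3 = (-0.1020, -0.1020, 0)
Detected image corners:
  c0 = (153.485352, 401.548056) px
  c1 = (330.126449, 422.297367) px
  c2 = (321.476324, 236.497523) px
  c3 = (136.607927, 231.409097) px
Planar DLT: solve 8×8 A·h = b for H (H[2,2]=1):
  H  [+779.61983 +123.49910 +231.44287]
  H  [-80.95220 +952.95009 +324.95507]
  H  [-0.44986 +0.25489 +1.00000]
B = K⁻¹H; ‖b₁‖=1.405927, ‖b₂‖=1.405927; λ = 2/(‖b₁‖+‖b₂‖) = 0.711275, sign → tz>0 ⇒ λ=+0.711275
r₁ = λ·B[:,0] = (+0.94717,+0.02209,-0.31998); r₂ = λ·B[:,1] = (+0.03833,+0.98268,+0.18129)
r₃ = r₁×r₂ = (+0.31844,-0.18398,+0.92992); SVD([r₁ r₂ r₃]) → R = UVᵀ:
  R  [+0.94717 +0.03833 +0.31844]
  R  [+0.02209 +0.98268 -0.18398]
  R  [-0.31998 +0.18129 +0.92992]
t = (-0.10707, +0.10999, +0.71127) m
tr R = 2.859768; θ = arccos((tr R − 1)/2) = 0.376699 rad = 21.583°
axis k = ((R−Rᵀ)₃₂, (R−Rᵀ)₁₃, (R−Rᵀ)₂₁) / (2 sinθ) = (+0.496495, +0.867759, -0.022077)
rvec = θ·k = (+0.187029, +0.326884, -0.008316)

rvec=(0.1870, 0.3269, -0.0083) tvec=(-0.1071, 0.1100, 0.7113)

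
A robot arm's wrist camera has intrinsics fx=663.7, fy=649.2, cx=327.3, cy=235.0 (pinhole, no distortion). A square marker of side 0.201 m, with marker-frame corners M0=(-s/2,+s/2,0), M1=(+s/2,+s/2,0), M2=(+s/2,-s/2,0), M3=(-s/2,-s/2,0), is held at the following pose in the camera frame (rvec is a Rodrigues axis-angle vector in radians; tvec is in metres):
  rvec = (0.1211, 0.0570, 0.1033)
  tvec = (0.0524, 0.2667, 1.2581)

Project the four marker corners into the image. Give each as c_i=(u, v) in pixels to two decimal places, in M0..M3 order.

c0=(297.44, 415.80) c1=(401.89, 428.21) c2=(414.07, 328.22) c3=(307.45, 316.38)

Intrinsics K: fx=663.7, fy=649.2, cx=327.3, cy=235.0
Marker side s = 0.201 m; corners in marker frame (Z=0):
  M0 = (-0.1005, +0.1005, 0)
  M1 = (+0.1005, +0.1005, 0)
  M2 = (+0.1005, -0.1005, 0)
  M3 = (-0.1005, -0.1005, 0)
rvec = (0.1211, 0.0570, 0.1033), |rvec| = θ = 0.16907 rad = 9.687°
Rodrigues: sinθ=0.16827, 1−cosθ=0.01426; R = I + sinθ·[k]× + (1−cosθ)·[k]×²:
    [+0.99306 -0.09937 +0.06297]
    [+0.10625 +0.98736 -0.11759]
    [-0.05049 +0.12346 +0.99106]
t = (0.0524, 0.2667, 1.2581) m
M0: Pc = R·M0+t = (-0.05739, +0.35525, +1.27558); u = 663.7·(-0.05739)/1.27558 + 327.3 = 297.4401, v = 649.2·(+0.35525)/1.27558 + 235.0 = 415.8032
M1: Pc = R·M1+t = (+0.14222, +0.37661, +1.26543); u = 663.7·(+0.14222)/1.26543 + 327.3 = 401.8900, v = 649.2·(+0.37661)/1.26543 + 235.0 = 428.2097
M2: Pc = R·M2+t = (+0.16219, +0.17815, +1.24062); u = 663.7·(+0.16219)/1.24062 + 327.3 = 414.0668, v = 649.2·(+0.17815)/1.24062 + 235.0 = 328.2228
M3: Pc = R·M3+t = (-0.03742, +0.15679, +1.25077); u = 663.7·(-0.03742)/1.25077 + 327.3 = 307.4458, v = 649.2·(+0.15679)/1.25077 + 235.0 = 316.3815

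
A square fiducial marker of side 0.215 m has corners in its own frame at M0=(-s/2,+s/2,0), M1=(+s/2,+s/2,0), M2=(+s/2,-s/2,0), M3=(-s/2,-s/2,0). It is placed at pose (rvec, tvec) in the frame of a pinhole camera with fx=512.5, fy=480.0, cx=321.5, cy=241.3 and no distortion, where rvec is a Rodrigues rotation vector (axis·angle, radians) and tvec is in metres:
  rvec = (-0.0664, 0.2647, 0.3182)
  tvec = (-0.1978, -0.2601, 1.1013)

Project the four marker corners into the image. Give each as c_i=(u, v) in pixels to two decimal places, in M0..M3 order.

Intrinsics K: fx=512.5, fy=480.0, cx=321.5, cy=241.3
Marker side s = 0.215 m; corners in marker frame (Z=0):
  M0 = (-0.1075, +0.1075, 0)
  M1 = (+0.1075, +0.1075, 0)
  M2 = (+0.1075, -0.1075, 0)
  M3 = (-0.1075, -0.1075, 0)
rvec = (-0.0664, 0.2647, 0.3182), |rvec| = θ = 0.41920 rad = 24.018°
Rodrigues: sinθ=0.40703, 1−cosθ=0.08658; R = I + sinθ·[k]× + (1−cosθ)·[k]×²:
    [+0.91559 -0.31762 +0.24660]
    [+0.30030 +0.94794 +0.10597]
    [-0.26743 -0.02297 +0.96330]
t = (-0.1978, -0.2601, 1.1013) m
M0: Pc = R·M0+t = (-0.33037, -0.19048, +1.12758); u = 512.5·(-0.33037)/1.12758 + 321.5 = 171.3422, v = 480.0·(-0.19048)/1.12758 + 241.3 = 160.2148
M1: Pc = R·M1+t = (-0.13352, -0.12591, +1.07008); u = 512.5·(-0.13352)/1.07008 + 321.5 = 257.5532, v = 480.0·(-0.12591)/1.07008 + 241.3 = 184.8195
M2: Pc = R·M2+t = (-0.06523, -0.32972, +1.07502); u = 512.5·(-0.06523)/1.07502 + 321.5 = 290.4027, v = 480.0·(-0.32972)/1.07502 + 241.3 = 94.0787
M3: Pc = R·M3+t = (-0.26208, -0.39429, +1.13252); u = 512.5·(-0.26208)/1.13252 + 321.5 = 202.8999, v = 480.0·(-0.39429)/1.13252 + 241.3 = 74.1881

c0=(171.34, 160.21) c1=(257.55, 184.82) c2=(290.40, 94.08) c3=(202.90, 74.19)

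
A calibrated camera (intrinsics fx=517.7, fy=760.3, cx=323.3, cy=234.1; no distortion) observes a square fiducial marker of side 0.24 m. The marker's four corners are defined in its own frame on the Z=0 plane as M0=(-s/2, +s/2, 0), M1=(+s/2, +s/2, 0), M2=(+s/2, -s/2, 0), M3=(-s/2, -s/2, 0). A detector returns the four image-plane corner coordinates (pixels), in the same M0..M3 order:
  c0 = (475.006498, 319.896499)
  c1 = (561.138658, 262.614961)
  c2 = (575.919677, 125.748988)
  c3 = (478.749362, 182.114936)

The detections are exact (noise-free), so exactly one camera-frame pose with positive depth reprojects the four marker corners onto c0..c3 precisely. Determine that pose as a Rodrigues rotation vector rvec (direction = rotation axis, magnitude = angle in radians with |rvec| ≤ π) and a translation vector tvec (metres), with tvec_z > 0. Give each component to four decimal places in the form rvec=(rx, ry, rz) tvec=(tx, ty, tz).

Intrinsics K: fx=517.7, fy=760.3, cx=323.3, cy=234.1
Marker side s = 0.24 m; corners in marker frame (Z=0):
  M0 = (-0.1200, +0.1200, 0)
  M1 = (+0.1200, +0.1200, 0)
  M2 = (+0.1200, -0.1200, 0)
  M3 = (-0.1200, -0.1200, 0)
Detected image corners:
  c0 = (475.006498, 319.896499) px
  c1 = (561.138658, 262.614961) px
  c2 = (575.919677, 125.748988) px
  c3 = (478.749362, 182.114936) px
Planar DLT: solve 8×8 A·h = b for H (H[2,2]=1):
  H  [+508.85765 +236.01175 +523.76203]
  H  [-182.19376 +689.35491 +226.09542]
  H  [+0.24570 +0.52665 +1.00000]
B = K⁻¹H; ‖b₁‖=0.920767, ‖b₂‖=0.920767; λ = 2/(‖b₁‖+‖b₂‖) = 1.086051, sign → tz>0 ⇒ λ=+1.086051
r₁ = λ·B[:,0] = (+0.90086,-0.34242,+0.26685); r₂ = λ·B[:,1] = (+0.13792,+0.80860,+0.57197)
r₃ = r₁×r₂ = (-0.41162,-0.47846,+0.77566); SVD([r₁ r₂ r₃]) → R = UVᵀ:
  R  [+0.90086 +0.13792 -0.41162]
  R  [-0.34242 +0.80860 -0.47846]
  R  [+0.26685 +0.57197 +0.77566]
t = (+0.42054, -0.01143, +1.08605) m
tr R = 2.485112; θ = arccos((tr R − 1)/2) = 0.733918 rad = 42.050°
axis k = ((R−Rᵀ)₃₂, (R−Rᵀ)₁₃, (R−Rᵀ)₂₁) / (2 sinθ) = (+0.784150, -0.506486, -0.358581)
rvec = θ·k = (+0.575502, -0.371719, -0.263169)

rvec=(0.5755, -0.3717, -0.2632) tvec=(0.4205, -0.0114, 1.0861)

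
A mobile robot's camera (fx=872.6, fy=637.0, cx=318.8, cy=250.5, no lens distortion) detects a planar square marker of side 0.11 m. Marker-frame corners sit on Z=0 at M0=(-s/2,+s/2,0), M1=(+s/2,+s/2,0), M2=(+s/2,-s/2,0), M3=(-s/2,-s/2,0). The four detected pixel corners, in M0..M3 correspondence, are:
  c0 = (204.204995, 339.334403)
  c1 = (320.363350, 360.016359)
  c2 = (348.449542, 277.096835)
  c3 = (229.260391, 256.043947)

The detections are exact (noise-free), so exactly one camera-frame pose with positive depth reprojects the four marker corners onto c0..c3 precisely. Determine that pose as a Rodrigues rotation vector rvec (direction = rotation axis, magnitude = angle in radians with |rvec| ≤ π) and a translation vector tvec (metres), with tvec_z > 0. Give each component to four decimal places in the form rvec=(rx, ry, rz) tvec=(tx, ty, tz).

rvec=(0.1810, 0.0353, 0.2350) tvec=(-0.0395, 0.0723, 0.7924)

Intrinsics K: fx=872.6, fy=637.0, cx=318.8, cy=250.5
Marker side s = 0.11 m; corners in marker frame (Z=0):
  M0 = (-0.0550, +0.0550, 0)
  M1 = (+0.0550, +0.0550, 0)
  M2 = (+0.0550, -0.0550, 0)
  M3 = (-0.0550, -0.0550, 0)
Detected image corners:
  c0 = (204.204995, 339.334403) px
  c1 = (320.363350, 360.016359) px
  c2 = (348.449542, 277.096835) px
  c3 = (229.260391, 256.043947) px
Planar DLT: solve 8×8 A·h = b for H (H[2,2]=1):
  H  [+1064.83634 -178.08913 +275.34554]
  H  [+184.37071 +826.44746 +308.63921]
  H  [-0.01724 +0.23025 +1.00000]
B = K⁻¹H; ‖b₁‖=1.261979, ‖b₂‖=1.261979; λ = 2/(‖b₁‖+‖b₂‖) = 0.792406, sign → tz>0 ⇒ λ=+0.792406
r₁ = λ·B[:,0] = (+0.97197,+0.23472,-0.01366); r₂ = λ·B[:,1] = (-0.22838,+0.95632,+0.18245)
r₃ = r₁×r₂ = (+0.05589,-0.17422,+0.98312); SVD([r₁ r₂ r₃]) → R = UVᵀ:
  R  [+0.97197 -0.22838 +0.05589]
  R  [+0.23472 +0.95632 -0.17422]
  R  [-0.01366 +0.18245 +0.98312]
t = (-0.03946, +0.07232, +0.79241) m
tr R = 2.911409; θ = arccos((tr R − 1)/2) = 0.298753 rad = 17.117°
axis k = ((R−Rᵀ)₃₂, (R−Rᵀ)₁₃, (R−Rᵀ)₂₁) / (2 sinθ) = (+0.605908, +0.118150, +0.786712)
rvec = θ·k = (+0.181017, +0.035298, +0.235032)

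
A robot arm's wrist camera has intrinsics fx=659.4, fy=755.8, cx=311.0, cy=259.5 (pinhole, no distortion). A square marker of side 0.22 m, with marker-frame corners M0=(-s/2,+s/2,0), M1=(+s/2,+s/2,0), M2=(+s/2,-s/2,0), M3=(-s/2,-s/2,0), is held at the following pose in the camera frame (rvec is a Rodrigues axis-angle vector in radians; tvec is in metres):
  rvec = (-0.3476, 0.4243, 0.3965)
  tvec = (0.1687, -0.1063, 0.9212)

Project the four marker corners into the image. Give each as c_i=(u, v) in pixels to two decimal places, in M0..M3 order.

c0=(330.80, 224.66) c1=(477.12, 278.78) c2=(538.11, 117.11) c3=(393.39, 82.21)

Intrinsics K: fx=659.4, fy=755.8, cx=311.0, cy=259.5
Marker side s = 0.22 m; corners in marker frame (Z=0):
  M0 = (-0.1100, +0.1100, 0)
  M1 = (+0.1100, +0.1100, 0)
  M2 = (+0.1100, -0.1100, 0)
  M3 = (-0.1100, -0.1100, 0)
rvec = (-0.3476, 0.4243, 0.3965), |rvec| = θ = 0.67681 rad = 38.778°
Rodrigues: sinθ=0.62631, 1−cosθ=0.22042; R = I + sinθ·[k]× + (1−cosθ)·[k]×²:
    [+0.83772 -0.43789 +0.32632]
    [+0.29594 +0.86621 +0.40262]
    [-0.45896 -0.24071 +0.85523]
t = (0.1687, -0.1063, 0.9212) m
M0: Pc = R·M0+t = (+0.02838, -0.04357, +0.94521); u = 659.4·(+0.02838)/0.94521 + 311.0 = 330.8011, v = 755.8·(-0.04357)/0.94521 + 259.5 = 224.6600
M1: Pc = R·M1+t = (+0.21268, +0.02154, +0.84424); u = 659.4·(+0.21268)/0.84424 + 311.0 = 477.1172, v = 755.8·(+0.02154)/0.84424 + 259.5 = 278.7806
M2: Pc = R·M2+t = (+0.30902, -0.16903, +0.89719); u = 659.4·(+0.30902)/0.89719 + 311.0 = 538.1146, v = 755.8·(-0.16903)/0.89719 + 259.5 = 117.1090
M3: Pc = R·M3+t = (+0.12472, -0.23414, +0.99816); u = 659.4·(+0.12472)/0.99816 + 311.0 = 393.3907, v = 755.8·(-0.23414)/0.99816 + 259.5 = 82.2140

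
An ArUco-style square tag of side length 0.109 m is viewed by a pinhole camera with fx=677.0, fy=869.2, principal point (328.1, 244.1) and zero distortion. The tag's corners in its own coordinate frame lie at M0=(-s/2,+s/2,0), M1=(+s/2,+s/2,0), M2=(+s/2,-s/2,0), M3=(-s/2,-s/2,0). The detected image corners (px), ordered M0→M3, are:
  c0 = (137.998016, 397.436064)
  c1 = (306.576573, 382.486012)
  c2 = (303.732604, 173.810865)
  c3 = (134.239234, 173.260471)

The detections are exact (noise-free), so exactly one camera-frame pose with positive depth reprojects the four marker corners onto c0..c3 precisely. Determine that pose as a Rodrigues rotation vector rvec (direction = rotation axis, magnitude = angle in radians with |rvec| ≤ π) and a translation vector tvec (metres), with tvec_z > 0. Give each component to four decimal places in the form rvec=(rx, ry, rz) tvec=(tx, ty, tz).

Intrinsics K: fx=677.0, fy=869.2, cx=328.1, cy=244.1
Marker side s = 0.109 m; corners in marker frame (Z=0):
  M0 = (-0.0545, +0.0545, 0)
  M1 = (+0.0545, +0.0545, 0)
  M2 = (+0.0545, -0.0545, 0)
  M3 = (-0.0545, -0.0545, 0)
Detected image corners:
  c0 = (137.998016, 397.436064) px
  c1 = (306.576573, 382.486012) px
  c2 = (303.732604, 173.810865) px
  c3 = (134.239234, 173.260471) px
Planar DLT: solve 8×8 A·h = b for H (H[2,2]=1):
  H  [+1696.02330 +38.25541 +223.67216]
  H  [+119.27630 +1993.36956 +281.83620]
  H  [+0.65829 +0.03679 +1.00000]
B = K⁻¹H; ‖b₁‖=2.283629, ‖b₂‖=2.283629; λ = 2/(‖b₁‖+‖b₂‖) = 0.437899, sign → tz>0 ⇒ λ=+0.437899
r₁ = λ·B[:,0] = (+0.95732,-0.02086,+0.28827); r₂ = λ·B[:,1] = (+0.01694,+0.99973,+0.01611)
r₃ = r₁×r₂ = (-0.28852,-0.01054,+0.95742); SVD([r₁ r₂ r₃]) → R = UVᵀ:
  R  [+0.95732 +0.01694 -0.28852]
  R  [-0.02086 +0.99973 -0.01054]
  R  [+0.28827 +0.01611 +0.95742]
t = (-0.06755, +0.01901, +0.43790) m
tr R = 2.914465; θ = arccos((tr R − 1)/2) = 0.293516 rad = 16.817°
axis k = ((R−Rᵀ)₃₂, (R−Rᵀ)₁₃, (R−Rᵀ)₂₁) / (2 sinθ) = (+0.046064, -0.996800, -0.065325)
rvec = θ·k = (+0.013521, -0.292577, -0.019174)

rvec=(0.0135, -0.2926, -0.0192) tvec=(-0.0675, 0.0190, 0.4379)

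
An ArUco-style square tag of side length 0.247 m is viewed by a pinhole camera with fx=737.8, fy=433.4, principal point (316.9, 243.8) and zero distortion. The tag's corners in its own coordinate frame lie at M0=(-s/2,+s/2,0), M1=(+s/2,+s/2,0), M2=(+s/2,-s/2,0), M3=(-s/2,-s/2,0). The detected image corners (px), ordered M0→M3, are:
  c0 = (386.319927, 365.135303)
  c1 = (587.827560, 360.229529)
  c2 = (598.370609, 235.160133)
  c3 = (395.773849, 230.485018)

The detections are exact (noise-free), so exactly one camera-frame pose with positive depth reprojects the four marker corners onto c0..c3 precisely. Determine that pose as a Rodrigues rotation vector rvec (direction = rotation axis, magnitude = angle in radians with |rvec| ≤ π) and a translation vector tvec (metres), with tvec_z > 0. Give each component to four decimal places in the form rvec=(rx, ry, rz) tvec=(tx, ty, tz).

rvec=(0.0346, -0.2474, 0.0341) tvec=(0.1991, 0.1028, 0.8214)

Intrinsics K: fx=737.8, fy=433.4, cx=316.9, cy=243.8
Marker side s = 0.247 m; corners in marker frame (Z=0):
  M0 = (-0.1235, +0.1235, 0)
  M1 = (+0.1235, +0.1235, 0)
  M2 = (+0.1235, -0.1235, 0)
  M3 = (-0.1235, -0.1235, 0)
Detected image corners:
  c0 = (386.319927, 365.135303) px
  c1 = (587.827560, 360.229529) px
  c2 = (598.370609, 235.160133) px
  c3 = (395.773849, 230.485018) px
Planar DLT: solve 8×8 A·h = b for H (H[2,2]=1):
  H  [+965.01290 -22.54831 +495.77758]
  H  [+88.39350 +535.93229 +298.04390]
  H  [+0.29873 +0.03661 +1.00000]
B = K⁻¹H; ‖b₁‖=1.217416, ‖b₂‖=1.217416; λ = 2/(‖b₁‖+‖b₂‖) = 0.821412, sign → tz>0 ⇒ λ=+0.821412
r₁ = λ·B[:,0] = (+0.96898,+0.02950,+0.24538); r₂ = λ·B[:,1] = (-0.03802,+0.99882,+0.03007)
r₃ = r₁×r₂ = (-0.24421,-0.03846,+0.96896); SVD([r₁ r₂ r₃]) → R = UVᵀ:
  R  [+0.96898 -0.03802 -0.24421]
  R  [+0.02950 +0.99882 -0.03846]
  R  [+0.24538 +0.03007 +0.96896]
t = (+0.19915, +0.10281, +0.82141) m
tr R = 2.936762; θ = arccos((tr R − 1)/2) = 0.252138 rad = 14.446°
axis k = ((R−Rᵀ)₃₂, (R−Rᵀ)₁₃, (R−Rᵀ)₂₁) / (2 sinθ) = (+0.137355, -0.981236, +0.135313)
rvec = θ·k = (+0.034632, -0.247407, +0.034117)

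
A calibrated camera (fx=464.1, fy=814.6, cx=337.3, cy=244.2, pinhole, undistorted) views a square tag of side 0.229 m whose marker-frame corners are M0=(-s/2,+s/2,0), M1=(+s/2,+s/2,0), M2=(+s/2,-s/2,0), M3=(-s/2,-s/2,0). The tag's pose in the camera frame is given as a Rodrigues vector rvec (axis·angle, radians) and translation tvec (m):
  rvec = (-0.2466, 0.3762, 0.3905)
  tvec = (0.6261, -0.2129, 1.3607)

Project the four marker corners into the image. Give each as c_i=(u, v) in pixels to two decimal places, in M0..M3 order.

c0=(498.00, 157.81) c1=(579.67, 198.14) c2=(605.88, 73.98) c3=(524.63, 42.70)

Intrinsics K: fx=464.1, fy=814.6, cx=337.3, cy=244.2
Marker side s = 0.229 m; corners in marker frame (Z=0):
  M0 = (-0.1145, +0.1145, 0)
  M1 = (+0.1145, +0.1145, 0)
  M2 = (+0.1145, -0.1145, 0)
  M3 = (-0.1145, -0.1145, 0)
rvec = (-0.2466, 0.3762, 0.3905), |rvec| = θ = 0.59567 rad = 34.130°
Rodrigues: sinθ=0.56107, 1−cosθ=0.17223; R = I + sinθ·[k]× + (1−cosθ)·[k]×²:
    [+0.85729 -0.41284 +0.30760]
    [+0.32278 +0.89647 +0.30358]
    [-0.40109 -0.16097 +0.90179]
t = (0.6261, -0.2129, 1.3607) m
M0: Pc = R·M0+t = (+0.48067, -0.14721, +1.38819); u = 464.1·(+0.48067)/1.38819 + 337.3 = 497.9973, v = 814.6·(-0.14721)/1.38819 + 244.2 = 157.8144
M1: Pc = R·M1+t = (+0.67699, -0.07330, +1.29635); u = 464.1·(+0.67699)/1.29635 + 337.3 = 579.6664, v = 814.6·(-0.07330)/1.29635 + 244.2 = 198.1421
M2: Pc = R·M2+t = (+0.77153, -0.27859, +1.33321); u = 464.1·(+0.77153)/1.33321 + 337.3 = 605.8758, v = 814.6·(-0.27859)/1.33321 + 244.2 = 73.9813
M3: Pc = R·M3+t = (+0.57521, -0.35250, +1.42505); u = 464.1·(+0.57521)/1.42505 + 337.3 = 524.6299, v = 814.6·(-0.35250)/1.42505 + 244.2 = 42.6992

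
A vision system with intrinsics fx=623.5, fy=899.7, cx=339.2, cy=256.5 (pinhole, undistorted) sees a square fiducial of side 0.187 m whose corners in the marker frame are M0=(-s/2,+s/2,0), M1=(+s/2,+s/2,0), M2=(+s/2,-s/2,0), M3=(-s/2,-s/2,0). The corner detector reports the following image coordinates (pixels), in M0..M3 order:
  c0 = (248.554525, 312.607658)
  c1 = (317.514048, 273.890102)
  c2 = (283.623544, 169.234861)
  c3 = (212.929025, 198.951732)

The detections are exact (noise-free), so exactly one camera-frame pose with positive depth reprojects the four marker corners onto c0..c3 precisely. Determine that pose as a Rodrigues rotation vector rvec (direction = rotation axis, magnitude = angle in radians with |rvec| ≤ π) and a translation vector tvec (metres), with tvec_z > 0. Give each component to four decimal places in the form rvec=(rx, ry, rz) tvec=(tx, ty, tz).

Intrinsics K: fx=623.5, fy=899.7, cx=339.2, cy=256.5
Marker side s = 0.187 m; corners in marker frame (Z=0):
  M0 = (-0.0935, +0.0935, 0)
  M1 = (+0.0935, +0.0935, 0)
  M2 = (+0.0935, -0.0935, 0)
  M3 = (-0.0935, -0.0935, 0)
Detected image corners:
  c0 = (248.554525, 312.607658) px
  c1 = (317.514048, 273.890102) px
  c2 = (283.623544, 169.234861) px
  c3 = (212.929025, 198.951732) px
Planar DLT: solve 8×8 A·h = b for H (H[2,2]=1):
  H  [+484.33965 +165.78541 +266.89630]
  H  [-83.17537 +564.89704 +237.62093]
  H  [+0.41746 -0.07493 +1.00000]
B = K⁻¹H; ‖b₁‖=0.721913, ‖b₂‖=0.721913; λ = 2/(‖b₁‖+‖b₂‖) = 1.385208, sign → tz>0 ⇒ λ=+1.385208
r₁ = λ·B[:,0] = (+0.76145,-0.29292,+0.57827); r₂ = λ·B[:,1] = (+0.42478,+0.89932,-0.10379)
r₃ = r₁×r₂ = (-0.48965,+0.32467,+0.80922); SVD([r₁ r₂ r₃]) → R = UVᵀ:
  R  [+0.76145 +0.42478 -0.48965]
  R  [-0.29292 +0.89932 +0.32467]
  R  [+0.57827 -0.10379 +0.80922]
t = (-0.16063, -0.02907, +1.38521) m
tr R = 2.469988; θ = arccos((tr R − 1)/2) = 0.745139 rad = 42.693°
axis k = ((R−Rᵀ)₃₂, (R−Rᵀ)₁₃, (R−Rᵀ)₂₁) / (2 sinθ) = (-0.315942, -0.787466, -0.529225)
rvec = θ·k = (-0.235421, -0.586771, -0.394346)

rvec=(-0.2354, -0.5868, -0.3943) tvec=(-0.1606, -0.0291, 1.3852)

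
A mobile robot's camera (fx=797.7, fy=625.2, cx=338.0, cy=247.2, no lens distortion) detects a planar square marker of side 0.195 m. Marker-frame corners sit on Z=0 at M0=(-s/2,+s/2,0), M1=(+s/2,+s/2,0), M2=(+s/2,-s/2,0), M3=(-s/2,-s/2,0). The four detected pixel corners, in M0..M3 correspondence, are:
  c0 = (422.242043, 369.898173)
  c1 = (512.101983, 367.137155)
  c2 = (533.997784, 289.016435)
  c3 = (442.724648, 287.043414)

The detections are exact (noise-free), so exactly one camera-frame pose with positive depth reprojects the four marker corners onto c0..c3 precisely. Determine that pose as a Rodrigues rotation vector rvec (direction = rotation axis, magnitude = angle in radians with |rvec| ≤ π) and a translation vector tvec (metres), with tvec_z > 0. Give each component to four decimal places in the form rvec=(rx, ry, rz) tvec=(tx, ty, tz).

rvec=(0.2477, -0.4350, 0.1080) tvec=(0.2509, 0.1854, 1.4198)

Intrinsics K: fx=797.7, fy=625.2, cx=338.0, cy=247.2
Marker side s = 0.195 m; corners in marker frame (Z=0):
  M0 = (-0.0975, +0.0975, 0)
  M1 = (+0.0975, +0.0975, 0)
  M2 = (+0.0975, -0.0975, 0)
  M3 = (-0.0975, -0.0975, 0)
Detected image corners:
  c0 = (422.242043, 369.898173) px
  c1 = (512.101983, 367.137155) px
  c2 = (533.997784, 289.016435) px
  c3 = (442.724648, 287.043414) px
Planar DLT: solve 8×8 A·h = b for H (H[2,2]=1):
  H  [+608.84952 -36.74035 +478.94585]
  H  [+97.05895 +461.89100 +328.85954]
  H  [+0.30236 +0.15076 +1.00000]
B = K⁻¹H; ‖b₁‖=0.704343, ‖b₂‖=0.704343; λ = 2/(‖b₁‖+‖b₂‖) = 1.419762, sign → tz>0 ⇒ λ=+1.419762
r₁ = λ·B[:,0] = (+0.90175,+0.05067,+0.42928); r₂ = λ·B[:,1] = (-0.15609,+0.96427,+0.21405)
r₃ = r₁×r₂ = (-0.40310,-0.26002,+0.87744); SVD([r₁ r₂ r₃]) → R = UVᵀ:
  R  [+0.90175 -0.15609 -0.40310]
  R  [+0.05067 +0.96427 -0.26002]
  R  [+0.42928 +0.21405 +0.87744]
t = (+0.25086, +0.18544, +1.41976) m
tr R = 2.743459; θ = arccos((tr R − 1)/2) = 0.512076 rad = 29.340°
axis k = ((R−Rᵀ)₃₂, (R−Rᵀ)₁₃, (R−Rᵀ)₂₁) / (2 sinθ) = (+0.483754, -0.849392, +0.210986)
rvec = θ·k = (+0.247719, -0.434953, +0.108041)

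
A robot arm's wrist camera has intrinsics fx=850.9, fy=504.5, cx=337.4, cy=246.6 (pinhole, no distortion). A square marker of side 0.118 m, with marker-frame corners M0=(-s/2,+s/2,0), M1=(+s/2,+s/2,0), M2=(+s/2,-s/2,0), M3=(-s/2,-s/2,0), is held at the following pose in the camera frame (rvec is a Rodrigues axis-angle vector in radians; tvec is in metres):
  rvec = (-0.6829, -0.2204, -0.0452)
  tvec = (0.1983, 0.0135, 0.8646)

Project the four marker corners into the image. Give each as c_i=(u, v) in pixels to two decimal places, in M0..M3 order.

Intrinsics K: fx=850.9, fy=504.5, cx=337.4, cy=246.6
Marker side s = 0.118 m; corners in marker frame (Z=0):
  M0 = (-0.0590, +0.0590, 0)
  M1 = (+0.0590, +0.0590, 0)
  M2 = (+0.0590, -0.0590, 0)
  M3 = (-0.0590, -0.0590, 0)
rvec = (-0.6829, -0.2204, -0.0452), |rvec| = θ = 0.71901 rad = 41.196°
Rodrigues: sinθ=0.65864, 1−cosθ=0.24754; R = I + sinθ·[k]× + (1−cosθ)·[k]×²:
    [+0.97576 +0.11347 -0.18711]
    [+0.03066 +0.77572 +0.63033]
    [+0.21667 -0.62079 +0.75344]
t = (0.1983, 0.0135, 0.8646) m
M0: Pc = R·M0+t = (+0.14742, +0.05746, +0.81519); u = 850.9·(+0.14742)/0.81519 + 337.4 = 491.2832, v = 504.5·(+0.05746)/0.81519 + 246.6 = 282.1595
M1: Pc = R·M1+t = (+0.26256, +0.06108, +0.84076); u = 850.9·(+0.26256)/0.84076 + 337.4 = 603.1325, v = 504.5·(+0.06108)/0.84076 + 246.6 = 283.2493
M2: Pc = R·M2+t = (+0.24918, -0.03046, +0.91401); u = 850.9·(+0.24918)/0.91401 + 337.4 = 569.3700, v = 504.5·(-0.03046)/0.91401 + 246.6 = 229.7882
M3: Pc = R·M3+t = (+0.13404, -0.03408, +0.88844); u = 850.9·(+0.13404)/0.88844 + 337.4 = 465.7712, v = 504.5·(-0.03408)/0.88844 + 246.6 = 227.2497

c0=(491.28, 282.16) c1=(603.13, 283.25) c2=(569.37, 229.79) c3=(465.77, 227.25)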